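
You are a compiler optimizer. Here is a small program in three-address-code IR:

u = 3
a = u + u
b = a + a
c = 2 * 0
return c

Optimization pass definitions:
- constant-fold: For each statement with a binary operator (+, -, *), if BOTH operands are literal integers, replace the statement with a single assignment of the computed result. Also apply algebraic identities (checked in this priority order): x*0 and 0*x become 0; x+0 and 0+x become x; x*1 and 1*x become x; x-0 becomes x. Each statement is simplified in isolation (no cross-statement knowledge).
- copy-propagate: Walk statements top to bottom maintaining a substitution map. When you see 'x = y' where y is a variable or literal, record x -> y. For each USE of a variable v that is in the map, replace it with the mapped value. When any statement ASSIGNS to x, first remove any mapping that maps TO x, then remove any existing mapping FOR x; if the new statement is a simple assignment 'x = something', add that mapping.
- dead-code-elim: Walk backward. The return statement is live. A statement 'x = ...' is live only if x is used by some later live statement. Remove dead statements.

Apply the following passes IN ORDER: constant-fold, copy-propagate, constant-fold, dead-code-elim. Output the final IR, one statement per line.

Answer: return 0

Derivation:
Initial IR:
  u = 3
  a = u + u
  b = a + a
  c = 2 * 0
  return c
After constant-fold (5 stmts):
  u = 3
  a = u + u
  b = a + a
  c = 0
  return c
After copy-propagate (5 stmts):
  u = 3
  a = 3 + 3
  b = a + a
  c = 0
  return 0
After constant-fold (5 stmts):
  u = 3
  a = 6
  b = a + a
  c = 0
  return 0
After dead-code-elim (1 stmts):
  return 0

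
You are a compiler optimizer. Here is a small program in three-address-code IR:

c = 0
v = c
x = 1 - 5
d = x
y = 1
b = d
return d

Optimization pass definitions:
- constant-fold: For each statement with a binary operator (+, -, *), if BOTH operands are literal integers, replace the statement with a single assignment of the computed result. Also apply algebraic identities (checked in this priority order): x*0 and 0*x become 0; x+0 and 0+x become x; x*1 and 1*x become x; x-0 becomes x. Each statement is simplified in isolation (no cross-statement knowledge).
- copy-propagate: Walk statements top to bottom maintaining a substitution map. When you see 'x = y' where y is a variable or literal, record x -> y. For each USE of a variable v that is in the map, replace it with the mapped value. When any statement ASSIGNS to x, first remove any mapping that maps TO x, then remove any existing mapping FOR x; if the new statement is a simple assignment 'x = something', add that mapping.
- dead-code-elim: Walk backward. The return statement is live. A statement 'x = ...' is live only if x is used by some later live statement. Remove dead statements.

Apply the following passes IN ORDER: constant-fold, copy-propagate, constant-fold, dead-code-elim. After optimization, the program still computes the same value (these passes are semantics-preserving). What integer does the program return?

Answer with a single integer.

Initial IR:
  c = 0
  v = c
  x = 1 - 5
  d = x
  y = 1
  b = d
  return d
After constant-fold (7 stmts):
  c = 0
  v = c
  x = -4
  d = x
  y = 1
  b = d
  return d
After copy-propagate (7 stmts):
  c = 0
  v = 0
  x = -4
  d = -4
  y = 1
  b = -4
  return -4
After constant-fold (7 stmts):
  c = 0
  v = 0
  x = -4
  d = -4
  y = 1
  b = -4
  return -4
After dead-code-elim (1 stmts):
  return -4
Evaluate:
  c = 0  =>  c = 0
  v = c  =>  v = 0
  x = 1 - 5  =>  x = -4
  d = x  =>  d = -4
  y = 1  =>  y = 1
  b = d  =>  b = -4
  return d = -4

Answer: -4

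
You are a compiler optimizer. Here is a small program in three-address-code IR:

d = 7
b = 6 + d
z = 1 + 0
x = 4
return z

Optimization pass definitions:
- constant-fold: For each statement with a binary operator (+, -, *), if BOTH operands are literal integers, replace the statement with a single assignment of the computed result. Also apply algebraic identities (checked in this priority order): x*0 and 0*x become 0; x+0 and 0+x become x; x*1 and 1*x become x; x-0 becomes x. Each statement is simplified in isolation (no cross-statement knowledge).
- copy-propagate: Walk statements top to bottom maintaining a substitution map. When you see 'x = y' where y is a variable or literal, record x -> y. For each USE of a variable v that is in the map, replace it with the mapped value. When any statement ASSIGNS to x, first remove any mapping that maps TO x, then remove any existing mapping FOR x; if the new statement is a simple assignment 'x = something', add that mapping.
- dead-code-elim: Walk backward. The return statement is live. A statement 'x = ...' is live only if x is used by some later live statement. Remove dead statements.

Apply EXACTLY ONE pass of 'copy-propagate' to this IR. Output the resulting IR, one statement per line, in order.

Answer: d = 7
b = 6 + 7
z = 1 + 0
x = 4
return z

Derivation:
Applying copy-propagate statement-by-statement:
  [1] d = 7  (unchanged)
  [2] b = 6 + d  -> b = 6 + 7
  [3] z = 1 + 0  (unchanged)
  [4] x = 4  (unchanged)
  [5] return z  (unchanged)
Result (5 stmts):
  d = 7
  b = 6 + 7
  z = 1 + 0
  x = 4
  return z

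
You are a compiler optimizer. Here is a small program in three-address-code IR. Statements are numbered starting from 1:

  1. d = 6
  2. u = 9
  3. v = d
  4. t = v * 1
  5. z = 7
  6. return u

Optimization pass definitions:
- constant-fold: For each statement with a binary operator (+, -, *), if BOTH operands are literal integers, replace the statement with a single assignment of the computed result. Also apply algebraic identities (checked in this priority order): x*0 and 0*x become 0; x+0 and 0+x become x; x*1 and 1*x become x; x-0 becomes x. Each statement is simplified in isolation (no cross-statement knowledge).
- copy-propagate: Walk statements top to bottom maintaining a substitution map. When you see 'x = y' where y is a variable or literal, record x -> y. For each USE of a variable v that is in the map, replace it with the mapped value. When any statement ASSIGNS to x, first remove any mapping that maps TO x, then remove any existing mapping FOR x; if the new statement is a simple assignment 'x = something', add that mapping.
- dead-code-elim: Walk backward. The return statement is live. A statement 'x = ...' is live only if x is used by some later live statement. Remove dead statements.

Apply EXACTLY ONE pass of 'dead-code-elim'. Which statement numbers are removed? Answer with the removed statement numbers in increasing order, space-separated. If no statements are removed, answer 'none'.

Backward liveness scan:
Stmt 1 'd = 6': DEAD (d not in live set [])
Stmt 2 'u = 9': KEEP (u is live); live-in = []
Stmt 3 'v = d': DEAD (v not in live set ['u'])
Stmt 4 't = v * 1': DEAD (t not in live set ['u'])
Stmt 5 'z = 7': DEAD (z not in live set ['u'])
Stmt 6 'return u': KEEP (return); live-in = ['u']
Removed statement numbers: [1, 3, 4, 5]
Surviving IR:
  u = 9
  return u

Answer: 1 3 4 5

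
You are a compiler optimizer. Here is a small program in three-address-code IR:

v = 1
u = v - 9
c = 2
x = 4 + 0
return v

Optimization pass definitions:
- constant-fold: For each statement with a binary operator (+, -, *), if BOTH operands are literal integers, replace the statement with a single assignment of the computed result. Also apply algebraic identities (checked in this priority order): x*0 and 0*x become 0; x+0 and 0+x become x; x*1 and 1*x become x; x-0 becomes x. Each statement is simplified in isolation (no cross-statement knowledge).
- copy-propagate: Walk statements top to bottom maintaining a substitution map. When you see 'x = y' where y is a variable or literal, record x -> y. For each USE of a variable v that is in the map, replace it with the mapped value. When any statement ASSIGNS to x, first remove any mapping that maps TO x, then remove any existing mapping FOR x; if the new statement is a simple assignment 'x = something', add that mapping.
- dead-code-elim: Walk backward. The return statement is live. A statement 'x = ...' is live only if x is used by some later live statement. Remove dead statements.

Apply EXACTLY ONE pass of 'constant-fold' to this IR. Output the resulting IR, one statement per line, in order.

Answer: v = 1
u = v - 9
c = 2
x = 4
return v

Derivation:
Applying constant-fold statement-by-statement:
  [1] v = 1  (unchanged)
  [2] u = v - 9  (unchanged)
  [3] c = 2  (unchanged)
  [4] x = 4 + 0  -> x = 4
  [5] return v  (unchanged)
Result (5 stmts):
  v = 1
  u = v - 9
  c = 2
  x = 4
  return v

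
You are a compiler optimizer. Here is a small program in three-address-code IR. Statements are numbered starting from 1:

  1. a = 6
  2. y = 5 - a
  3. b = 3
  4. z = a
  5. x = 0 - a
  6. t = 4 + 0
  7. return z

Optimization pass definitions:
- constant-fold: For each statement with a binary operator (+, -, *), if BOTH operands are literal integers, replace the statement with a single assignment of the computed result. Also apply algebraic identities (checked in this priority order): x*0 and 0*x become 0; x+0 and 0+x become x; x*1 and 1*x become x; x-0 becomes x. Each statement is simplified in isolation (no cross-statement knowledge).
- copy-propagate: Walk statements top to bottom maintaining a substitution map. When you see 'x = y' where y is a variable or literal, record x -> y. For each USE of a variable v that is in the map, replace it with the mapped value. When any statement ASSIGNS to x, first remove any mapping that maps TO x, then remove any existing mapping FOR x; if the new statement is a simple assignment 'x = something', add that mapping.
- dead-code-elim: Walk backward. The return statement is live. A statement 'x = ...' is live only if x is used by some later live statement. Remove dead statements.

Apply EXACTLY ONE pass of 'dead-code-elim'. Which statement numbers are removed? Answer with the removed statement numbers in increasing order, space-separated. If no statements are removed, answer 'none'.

Backward liveness scan:
Stmt 1 'a = 6': KEEP (a is live); live-in = []
Stmt 2 'y = 5 - a': DEAD (y not in live set ['a'])
Stmt 3 'b = 3': DEAD (b not in live set ['a'])
Stmt 4 'z = a': KEEP (z is live); live-in = ['a']
Stmt 5 'x = 0 - a': DEAD (x not in live set ['z'])
Stmt 6 't = 4 + 0': DEAD (t not in live set ['z'])
Stmt 7 'return z': KEEP (return); live-in = ['z']
Removed statement numbers: [2, 3, 5, 6]
Surviving IR:
  a = 6
  z = a
  return z

Answer: 2 3 5 6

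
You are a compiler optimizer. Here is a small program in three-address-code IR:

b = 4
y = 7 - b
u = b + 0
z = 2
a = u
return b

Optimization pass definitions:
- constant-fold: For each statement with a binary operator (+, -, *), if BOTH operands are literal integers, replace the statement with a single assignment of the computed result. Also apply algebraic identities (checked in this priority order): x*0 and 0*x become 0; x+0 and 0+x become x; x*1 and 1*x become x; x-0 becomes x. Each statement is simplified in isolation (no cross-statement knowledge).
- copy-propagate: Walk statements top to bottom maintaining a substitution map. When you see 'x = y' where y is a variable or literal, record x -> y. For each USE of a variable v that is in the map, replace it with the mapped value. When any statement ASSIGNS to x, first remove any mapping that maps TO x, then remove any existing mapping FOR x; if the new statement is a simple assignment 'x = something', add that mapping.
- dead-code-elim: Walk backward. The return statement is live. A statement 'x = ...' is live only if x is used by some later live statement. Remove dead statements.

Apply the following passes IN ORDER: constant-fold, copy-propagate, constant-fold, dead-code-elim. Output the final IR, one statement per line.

Initial IR:
  b = 4
  y = 7 - b
  u = b + 0
  z = 2
  a = u
  return b
After constant-fold (6 stmts):
  b = 4
  y = 7 - b
  u = b
  z = 2
  a = u
  return b
After copy-propagate (6 stmts):
  b = 4
  y = 7 - 4
  u = 4
  z = 2
  a = 4
  return 4
After constant-fold (6 stmts):
  b = 4
  y = 3
  u = 4
  z = 2
  a = 4
  return 4
After dead-code-elim (1 stmts):
  return 4

Answer: return 4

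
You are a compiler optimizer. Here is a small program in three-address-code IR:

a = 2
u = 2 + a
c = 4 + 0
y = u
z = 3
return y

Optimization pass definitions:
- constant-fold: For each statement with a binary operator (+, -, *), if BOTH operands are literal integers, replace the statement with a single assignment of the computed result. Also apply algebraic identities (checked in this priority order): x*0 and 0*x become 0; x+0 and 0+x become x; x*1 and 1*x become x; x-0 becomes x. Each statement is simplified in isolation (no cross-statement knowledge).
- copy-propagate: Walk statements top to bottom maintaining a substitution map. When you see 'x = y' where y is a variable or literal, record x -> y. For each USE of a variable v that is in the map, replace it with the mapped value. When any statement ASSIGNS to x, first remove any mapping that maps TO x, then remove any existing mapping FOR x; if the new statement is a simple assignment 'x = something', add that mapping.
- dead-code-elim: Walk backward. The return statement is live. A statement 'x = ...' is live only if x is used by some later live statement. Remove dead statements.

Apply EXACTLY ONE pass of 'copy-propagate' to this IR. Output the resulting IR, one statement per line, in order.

Applying copy-propagate statement-by-statement:
  [1] a = 2  (unchanged)
  [2] u = 2 + a  -> u = 2 + 2
  [3] c = 4 + 0  (unchanged)
  [4] y = u  (unchanged)
  [5] z = 3  (unchanged)
  [6] return y  -> return u
Result (6 stmts):
  a = 2
  u = 2 + 2
  c = 4 + 0
  y = u
  z = 3
  return u

Answer: a = 2
u = 2 + 2
c = 4 + 0
y = u
z = 3
return u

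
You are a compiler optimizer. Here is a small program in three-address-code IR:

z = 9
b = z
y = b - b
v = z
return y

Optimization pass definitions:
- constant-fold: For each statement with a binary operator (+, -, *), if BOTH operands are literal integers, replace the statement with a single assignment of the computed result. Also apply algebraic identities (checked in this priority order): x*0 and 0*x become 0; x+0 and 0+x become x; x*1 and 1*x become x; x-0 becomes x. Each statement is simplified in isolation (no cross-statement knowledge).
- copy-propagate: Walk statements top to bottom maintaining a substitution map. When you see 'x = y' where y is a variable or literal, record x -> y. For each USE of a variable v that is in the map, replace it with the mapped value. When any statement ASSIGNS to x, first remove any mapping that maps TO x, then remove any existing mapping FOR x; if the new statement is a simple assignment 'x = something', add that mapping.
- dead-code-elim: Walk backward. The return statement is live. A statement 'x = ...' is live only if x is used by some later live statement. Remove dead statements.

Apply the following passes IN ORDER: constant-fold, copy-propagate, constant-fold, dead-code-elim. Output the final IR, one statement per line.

Answer: y = 0
return y

Derivation:
Initial IR:
  z = 9
  b = z
  y = b - b
  v = z
  return y
After constant-fold (5 stmts):
  z = 9
  b = z
  y = b - b
  v = z
  return y
After copy-propagate (5 stmts):
  z = 9
  b = 9
  y = 9 - 9
  v = 9
  return y
After constant-fold (5 stmts):
  z = 9
  b = 9
  y = 0
  v = 9
  return y
After dead-code-elim (2 stmts):
  y = 0
  return y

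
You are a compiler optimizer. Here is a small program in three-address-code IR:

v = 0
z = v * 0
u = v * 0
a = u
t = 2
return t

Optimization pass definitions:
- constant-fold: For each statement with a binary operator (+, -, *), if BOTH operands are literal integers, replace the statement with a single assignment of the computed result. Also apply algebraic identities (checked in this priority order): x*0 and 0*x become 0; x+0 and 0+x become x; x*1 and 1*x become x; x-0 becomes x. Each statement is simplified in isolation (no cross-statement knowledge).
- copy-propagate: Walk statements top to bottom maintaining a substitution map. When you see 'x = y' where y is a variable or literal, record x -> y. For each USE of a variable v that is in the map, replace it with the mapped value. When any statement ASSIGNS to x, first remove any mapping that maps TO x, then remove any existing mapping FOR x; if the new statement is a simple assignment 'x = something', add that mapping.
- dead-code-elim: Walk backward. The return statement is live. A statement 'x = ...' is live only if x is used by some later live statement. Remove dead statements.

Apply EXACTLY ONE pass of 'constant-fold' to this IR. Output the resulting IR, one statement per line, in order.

Applying constant-fold statement-by-statement:
  [1] v = 0  (unchanged)
  [2] z = v * 0  -> z = 0
  [3] u = v * 0  -> u = 0
  [4] a = u  (unchanged)
  [5] t = 2  (unchanged)
  [6] return t  (unchanged)
Result (6 stmts):
  v = 0
  z = 0
  u = 0
  a = u
  t = 2
  return t

Answer: v = 0
z = 0
u = 0
a = u
t = 2
return t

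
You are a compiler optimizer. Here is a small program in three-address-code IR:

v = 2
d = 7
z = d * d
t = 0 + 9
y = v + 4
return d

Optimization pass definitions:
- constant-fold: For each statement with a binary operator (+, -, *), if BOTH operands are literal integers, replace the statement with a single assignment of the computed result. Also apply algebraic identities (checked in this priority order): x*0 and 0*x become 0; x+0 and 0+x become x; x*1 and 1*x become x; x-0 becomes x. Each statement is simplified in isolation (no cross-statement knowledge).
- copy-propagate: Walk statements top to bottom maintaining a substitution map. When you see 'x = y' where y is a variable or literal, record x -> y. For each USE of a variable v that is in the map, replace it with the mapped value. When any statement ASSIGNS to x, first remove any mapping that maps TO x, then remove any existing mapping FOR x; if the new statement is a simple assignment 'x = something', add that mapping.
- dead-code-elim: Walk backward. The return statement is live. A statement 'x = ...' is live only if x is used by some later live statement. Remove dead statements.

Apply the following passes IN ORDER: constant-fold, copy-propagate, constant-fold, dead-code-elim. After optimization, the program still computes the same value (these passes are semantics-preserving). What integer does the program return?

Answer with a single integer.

Initial IR:
  v = 2
  d = 7
  z = d * d
  t = 0 + 9
  y = v + 4
  return d
After constant-fold (6 stmts):
  v = 2
  d = 7
  z = d * d
  t = 9
  y = v + 4
  return d
After copy-propagate (6 stmts):
  v = 2
  d = 7
  z = 7 * 7
  t = 9
  y = 2 + 4
  return 7
After constant-fold (6 stmts):
  v = 2
  d = 7
  z = 49
  t = 9
  y = 6
  return 7
After dead-code-elim (1 stmts):
  return 7
Evaluate:
  v = 2  =>  v = 2
  d = 7  =>  d = 7
  z = d * d  =>  z = 49
  t = 0 + 9  =>  t = 9
  y = v + 4  =>  y = 6
  return d = 7

Answer: 7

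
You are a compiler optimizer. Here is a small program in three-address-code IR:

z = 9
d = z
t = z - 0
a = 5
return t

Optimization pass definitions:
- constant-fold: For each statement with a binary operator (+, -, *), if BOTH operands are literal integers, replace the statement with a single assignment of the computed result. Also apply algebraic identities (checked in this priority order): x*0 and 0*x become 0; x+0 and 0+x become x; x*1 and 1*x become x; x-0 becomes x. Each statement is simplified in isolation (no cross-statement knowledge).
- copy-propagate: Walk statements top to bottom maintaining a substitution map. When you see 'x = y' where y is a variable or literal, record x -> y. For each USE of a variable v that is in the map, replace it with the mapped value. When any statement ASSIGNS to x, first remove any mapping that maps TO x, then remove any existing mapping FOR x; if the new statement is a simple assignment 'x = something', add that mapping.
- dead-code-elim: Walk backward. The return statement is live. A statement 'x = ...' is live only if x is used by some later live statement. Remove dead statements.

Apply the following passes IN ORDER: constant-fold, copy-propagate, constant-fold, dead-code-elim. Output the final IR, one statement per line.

Initial IR:
  z = 9
  d = z
  t = z - 0
  a = 5
  return t
After constant-fold (5 stmts):
  z = 9
  d = z
  t = z
  a = 5
  return t
After copy-propagate (5 stmts):
  z = 9
  d = 9
  t = 9
  a = 5
  return 9
After constant-fold (5 stmts):
  z = 9
  d = 9
  t = 9
  a = 5
  return 9
After dead-code-elim (1 stmts):
  return 9

Answer: return 9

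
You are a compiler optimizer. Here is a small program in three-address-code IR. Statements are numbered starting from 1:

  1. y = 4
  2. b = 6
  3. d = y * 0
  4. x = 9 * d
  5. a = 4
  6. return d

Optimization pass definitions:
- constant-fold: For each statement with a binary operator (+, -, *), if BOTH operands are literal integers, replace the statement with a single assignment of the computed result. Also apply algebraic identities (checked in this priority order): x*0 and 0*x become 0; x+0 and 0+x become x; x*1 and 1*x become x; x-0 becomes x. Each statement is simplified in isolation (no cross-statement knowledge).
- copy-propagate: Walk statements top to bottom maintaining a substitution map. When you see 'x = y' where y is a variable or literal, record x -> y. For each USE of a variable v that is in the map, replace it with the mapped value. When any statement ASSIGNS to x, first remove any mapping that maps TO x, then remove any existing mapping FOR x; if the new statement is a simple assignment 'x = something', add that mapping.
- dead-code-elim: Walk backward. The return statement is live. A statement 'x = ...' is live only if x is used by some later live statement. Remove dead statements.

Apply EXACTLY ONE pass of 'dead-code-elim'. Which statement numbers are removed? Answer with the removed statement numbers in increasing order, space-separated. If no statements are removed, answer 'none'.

Answer: 2 4 5

Derivation:
Backward liveness scan:
Stmt 1 'y = 4': KEEP (y is live); live-in = []
Stmt 2 'b = 6': DEAD (b not in live set ['y'])
Stmt 3 'd = y * 0': KEEP (d is live); live-in = ['y']
Stmt 4 'x = 9 * d': DEAD (x not in live set ['d'])
Stmt 5 'a = 4': DEAD (a not in live set ['d'])
Stmt 6 'return d': KEEP (return); live-in = ['d']
Removed statement numbers: [2, 4, 5]
Surviving IR:
  y = 4
  d = y * 0
  return d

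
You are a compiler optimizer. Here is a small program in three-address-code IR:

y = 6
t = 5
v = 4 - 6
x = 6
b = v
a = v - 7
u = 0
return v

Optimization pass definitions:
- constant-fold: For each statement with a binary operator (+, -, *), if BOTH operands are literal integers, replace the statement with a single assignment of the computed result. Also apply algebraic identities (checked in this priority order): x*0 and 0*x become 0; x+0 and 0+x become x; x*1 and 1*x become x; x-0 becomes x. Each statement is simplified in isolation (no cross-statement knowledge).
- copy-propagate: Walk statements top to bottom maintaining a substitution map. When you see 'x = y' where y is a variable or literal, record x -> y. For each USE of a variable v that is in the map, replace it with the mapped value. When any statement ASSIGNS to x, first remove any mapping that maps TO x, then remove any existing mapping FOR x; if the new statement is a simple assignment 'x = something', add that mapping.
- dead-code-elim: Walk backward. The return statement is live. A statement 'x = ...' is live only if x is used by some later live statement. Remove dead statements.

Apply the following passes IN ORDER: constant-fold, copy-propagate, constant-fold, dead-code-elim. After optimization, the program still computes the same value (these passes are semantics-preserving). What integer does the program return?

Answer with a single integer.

Initial IR:
  y = 6
  t = 5
  v = 4 - 6
  x = 6
  b = v
  a = v - 7
  u = 0
  return v
After constant-fold (8 stmts):
  y = 6
  t = 5
  v = -2
  x = 6
  b = v
  a = v - 7
  u = 0
  return v
After copy-propagate (8 stmts):
  y = 6
  t = 5
  v = -2
  x = 6
  b = -2
  a = -2 - 7
  u = 0
  return -2
After constant-fold (8 stmts):
  y = 6
  t = 5
  v = -2
  x = 6
  b = -2
  a = -9
  u = 0
  return -2
After dead-code-elim (1 stmts):
  return -2
Evaluate:
  y = 6  =>  y = 6
  t = 5  =>  t = 5
  v = 4 - 6  =>  v = -2
  x = 6  =>  x = 6
  b = v  =>  b = -2
  a = v - 7  =>  a = -9
  u = 0  =>  u = 0
  return v = -2

Answer: -2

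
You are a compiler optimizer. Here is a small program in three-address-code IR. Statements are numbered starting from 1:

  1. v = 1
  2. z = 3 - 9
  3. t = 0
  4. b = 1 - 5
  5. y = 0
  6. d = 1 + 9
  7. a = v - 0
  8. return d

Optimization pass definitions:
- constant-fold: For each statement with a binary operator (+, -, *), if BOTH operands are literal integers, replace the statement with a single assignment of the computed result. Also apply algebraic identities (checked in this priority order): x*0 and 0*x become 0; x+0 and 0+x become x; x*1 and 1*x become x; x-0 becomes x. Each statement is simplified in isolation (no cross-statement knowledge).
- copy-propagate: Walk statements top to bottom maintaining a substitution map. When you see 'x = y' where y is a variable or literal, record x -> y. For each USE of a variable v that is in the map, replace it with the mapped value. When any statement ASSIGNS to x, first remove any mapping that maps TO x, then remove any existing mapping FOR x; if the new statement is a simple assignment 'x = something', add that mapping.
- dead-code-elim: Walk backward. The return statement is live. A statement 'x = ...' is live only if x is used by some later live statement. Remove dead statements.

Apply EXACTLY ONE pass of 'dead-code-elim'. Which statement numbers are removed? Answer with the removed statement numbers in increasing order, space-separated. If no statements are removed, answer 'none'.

Answer: 1 2 3 4 5 7

Derivation:
Backward liveness scan:
Stmt 1 'v = 1': DEAD (v not in live set [])
Stmt 2 'z = 3 - 9': DEAD (z not in live set [])
Stmt 3 't = 0': DEAD (t not in live set [])
Stmt 4 'b = 1 - 5': DEAD (b not in live set [])
Stmt 5 'y = 0': DEAD (y not in live set [])
Stmt 6 'd = 1 + 9': KEEP (d is live); live-in = []
Stmt 7 'a = v - 0': DEAD (a not in live set ['d'])
Stmt 8 'return d': KEEP (return); live-in = ['d']
Removed statement numbers: [1, 2, 3, 4, 5, 7]
Surviving IR:
  d = 1 + 9
  return d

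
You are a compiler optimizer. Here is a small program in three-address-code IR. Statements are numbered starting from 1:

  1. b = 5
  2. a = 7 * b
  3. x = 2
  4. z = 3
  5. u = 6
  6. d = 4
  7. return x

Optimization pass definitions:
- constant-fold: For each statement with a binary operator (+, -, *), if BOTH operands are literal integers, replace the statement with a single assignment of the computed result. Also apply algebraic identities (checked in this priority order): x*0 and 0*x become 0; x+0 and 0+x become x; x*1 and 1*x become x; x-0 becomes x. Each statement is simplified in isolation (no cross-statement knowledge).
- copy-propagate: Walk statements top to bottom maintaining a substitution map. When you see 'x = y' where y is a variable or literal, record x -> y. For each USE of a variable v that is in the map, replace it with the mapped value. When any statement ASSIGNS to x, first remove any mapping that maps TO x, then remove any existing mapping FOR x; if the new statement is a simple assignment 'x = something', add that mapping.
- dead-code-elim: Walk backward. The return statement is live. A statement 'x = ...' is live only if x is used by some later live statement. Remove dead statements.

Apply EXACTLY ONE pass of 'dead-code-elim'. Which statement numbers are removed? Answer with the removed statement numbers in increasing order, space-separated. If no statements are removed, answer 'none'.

Answer: 1 2 4 5 6

Derivation:
Backward liveness scan:
Stmt 1 'b = 5': DEAD (b not in live set [])
Stmt 2 'a = 7 * b': DEAD (a not in live set [])
Stmt 3 'x = 2': KEEP (x is live); live-in = []
Stmt 4 'z = 3': DEAD (z not in live set ['x'])
Stmt 5 'u = 6': DEAD (u not in live set ['x'])
Stmt 6 'd = 4': DEAD (d not in live set ['x'])
Stmt 7 'return x': KEEP (return); live-in = ['x']
Removed statement numbers: [1, 2, 4, 5, 6]
Surviving IR:
  x = 2
  return x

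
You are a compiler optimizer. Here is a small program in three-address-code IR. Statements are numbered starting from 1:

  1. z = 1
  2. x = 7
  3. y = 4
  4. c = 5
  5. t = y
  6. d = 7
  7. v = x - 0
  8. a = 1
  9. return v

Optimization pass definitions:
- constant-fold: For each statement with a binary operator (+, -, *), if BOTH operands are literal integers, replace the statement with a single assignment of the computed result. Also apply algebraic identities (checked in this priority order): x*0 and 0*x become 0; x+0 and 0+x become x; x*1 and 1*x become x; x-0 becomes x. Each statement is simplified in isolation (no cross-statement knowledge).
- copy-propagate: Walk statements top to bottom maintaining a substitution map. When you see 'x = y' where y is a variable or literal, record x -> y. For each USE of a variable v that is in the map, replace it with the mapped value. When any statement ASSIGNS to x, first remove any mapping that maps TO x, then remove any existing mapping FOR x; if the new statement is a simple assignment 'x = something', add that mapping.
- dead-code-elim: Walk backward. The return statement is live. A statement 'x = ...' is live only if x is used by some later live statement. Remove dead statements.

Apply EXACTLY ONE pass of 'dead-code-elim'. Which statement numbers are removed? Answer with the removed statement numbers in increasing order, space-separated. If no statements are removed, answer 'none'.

Backward liveness scan:
Stmt 1 'z = 1': DEAD (z not in live set [])
Stmt 2 'x = 7': KEEP (x is live); live-in = []
Stmt 3 'y = 4': DEAD (y not in live set ['x'])
Stmt 4 'c = 5': DEAD (c not in live set ['x'])
Stmt 5 't = y': DEAD (t not in live set ['x'])
Stmt 6 'd = 7': DEAD (d not in live set ['x'])
Stmt 7 'v = x - 0': KEEP (v is live); live-in = ['x']
Stmt 8 'a = 1': DEAD (a not in live set ['v'])
Stmt 9 'return v': KEEP (return); live-in = ['v']
Removed statement numbers: [1, 3, 4, 5, 6, 8]
Surviving IR:
  x = 7
  v = x - 0
  return v

Answer: 1 3 4 5 6 8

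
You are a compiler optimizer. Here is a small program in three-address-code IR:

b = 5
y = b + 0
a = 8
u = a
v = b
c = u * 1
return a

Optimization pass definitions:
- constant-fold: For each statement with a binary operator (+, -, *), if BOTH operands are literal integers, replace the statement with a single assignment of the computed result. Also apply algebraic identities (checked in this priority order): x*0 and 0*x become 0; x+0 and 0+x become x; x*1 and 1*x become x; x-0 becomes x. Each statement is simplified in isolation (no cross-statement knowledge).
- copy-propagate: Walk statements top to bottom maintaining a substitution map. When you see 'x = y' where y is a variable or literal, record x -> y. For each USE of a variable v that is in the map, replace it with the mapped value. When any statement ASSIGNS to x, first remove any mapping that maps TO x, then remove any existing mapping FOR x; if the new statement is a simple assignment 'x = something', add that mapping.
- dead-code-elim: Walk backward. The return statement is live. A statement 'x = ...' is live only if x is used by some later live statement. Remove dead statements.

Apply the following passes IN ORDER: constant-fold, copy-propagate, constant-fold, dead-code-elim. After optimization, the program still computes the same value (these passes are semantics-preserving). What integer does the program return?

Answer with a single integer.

Answer: 8

Derivation:
Initial IR:
  b = 5
  y = b + 0
  a = 8
  u = a
  v = b
  c = u * 1
  return a
After constant-fold (7 stmts):
  b = 5
  y = b
  a = 8
  u = a
  v = b
  c = u
  return a
After copy-propagate (7 stmts):
  b = 5
  y = 5
  a = 8
  u = 8
  v = 5
  c = 8
  return 8
After constant-fold (7 stmts):
  b = 5
  y = 5
  a = 8
  u = 8
  v = 5
  c = 8
  return 8
After dead-code-elim (1 stmts):
  return 8
Evaluate:
  b = 5  =>  b = 5
  y = b + 0  =>  y = 5
  a = 8  =>  a = 8
  u = a  =>  u = 8
  v = b  =>  v = 5
  c = u * 1  =>  c = 8
  return a = 8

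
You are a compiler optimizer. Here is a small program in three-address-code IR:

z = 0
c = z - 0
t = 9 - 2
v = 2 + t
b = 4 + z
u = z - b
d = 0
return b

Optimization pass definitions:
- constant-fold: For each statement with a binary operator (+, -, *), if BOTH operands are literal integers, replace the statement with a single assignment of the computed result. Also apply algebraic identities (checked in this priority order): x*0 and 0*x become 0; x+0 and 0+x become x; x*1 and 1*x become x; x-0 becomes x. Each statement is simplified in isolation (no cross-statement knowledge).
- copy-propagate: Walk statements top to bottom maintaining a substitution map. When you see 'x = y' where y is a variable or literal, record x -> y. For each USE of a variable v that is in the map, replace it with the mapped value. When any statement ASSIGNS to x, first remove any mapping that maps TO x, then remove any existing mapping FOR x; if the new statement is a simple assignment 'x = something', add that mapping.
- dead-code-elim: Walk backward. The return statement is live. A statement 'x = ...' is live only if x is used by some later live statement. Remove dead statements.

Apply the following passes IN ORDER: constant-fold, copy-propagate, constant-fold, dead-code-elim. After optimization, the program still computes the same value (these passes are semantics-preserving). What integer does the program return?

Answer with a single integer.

Initial IR:
  z = 0
  c = z - 0
  t = 9 - 2
  v = 2 + t
  b = 4 + z
  u = z - b
  d = 0
  return b
After constant-fold (8 stmts):
  z = 0
  c = z
  t = 7
  v = 2 + t
  b = 4 + z
  u = z - b
  d = 0
  return b
After copy-propagate (8 stmts):
  z = 0
  c = 0
  t = 7
  v = 2 + 7
  b = 4 + 0
  u = 0 - b
  d = 0
  return b
After constant-fold (8 stmts):
  z = 0
  c = 0
  t = 7
  v = 9
  b = 4
  u = 0 - b
  d = 0
  return b
After dead-code-elim (2 stmts):
  b = 4
  return b
Evaluate:
  z = 0  =>  z = 0
  c = z - 0  =>  c = 0
  t = 9 - 2  =>  t = 7
  v = 2 + t  =>  v = 9
  b = 4 + z  =>  b = 4
  u = z - b  =>  u = -4
  d = 0  =>  d = 0
  return b = 4

Answer: 4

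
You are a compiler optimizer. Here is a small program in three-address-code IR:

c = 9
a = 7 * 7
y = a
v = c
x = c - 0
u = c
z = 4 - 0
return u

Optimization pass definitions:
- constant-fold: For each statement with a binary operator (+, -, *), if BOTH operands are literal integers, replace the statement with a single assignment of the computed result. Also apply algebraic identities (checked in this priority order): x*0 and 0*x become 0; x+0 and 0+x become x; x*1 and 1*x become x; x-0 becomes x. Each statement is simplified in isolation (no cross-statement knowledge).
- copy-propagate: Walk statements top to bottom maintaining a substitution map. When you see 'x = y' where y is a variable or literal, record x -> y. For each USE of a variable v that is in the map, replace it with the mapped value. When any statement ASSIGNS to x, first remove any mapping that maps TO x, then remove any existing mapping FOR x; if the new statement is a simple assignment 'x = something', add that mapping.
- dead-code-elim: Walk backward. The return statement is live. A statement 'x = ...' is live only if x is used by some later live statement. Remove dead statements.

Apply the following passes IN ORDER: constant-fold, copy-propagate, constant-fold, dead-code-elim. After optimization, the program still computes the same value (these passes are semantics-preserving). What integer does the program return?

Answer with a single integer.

Answer: 9

Derivation:
Initial IR:
  c = 9
  a = 7 * 7
  y = a
  v = c
  x = c - 0
  u = c
  z = 4 - 0
  return u
After constant-fold (8 stmts):
  c = 9
  a = 49
  y = a
  v = c
  x = c
  u = c
  z = 4
  return u
After copy-propagate (8 stmts):
  c = 9
  a = 49
  y = 49
  v = 9
  x = 9
  u = 9
  z = 4
  return 9
After constant-fold (8 stmts):
  c = 9
  a = 49
  y = 49
  v = 9
  x = 9
  u = 9
  z = 4
  return 9
After dead-code-elim (1 stmts):
  return 9
Evaluate:
  c = 9  =>  c = 9
  a = 7 * 7  =>  a = 49
  y = a  =>  y = 49
  v = c  =>  v = 9
  x = c - 0  =>  x = 9
  u = c  =>  u = 9
  z = 4 - 0  =>  z = 4
  return u = 9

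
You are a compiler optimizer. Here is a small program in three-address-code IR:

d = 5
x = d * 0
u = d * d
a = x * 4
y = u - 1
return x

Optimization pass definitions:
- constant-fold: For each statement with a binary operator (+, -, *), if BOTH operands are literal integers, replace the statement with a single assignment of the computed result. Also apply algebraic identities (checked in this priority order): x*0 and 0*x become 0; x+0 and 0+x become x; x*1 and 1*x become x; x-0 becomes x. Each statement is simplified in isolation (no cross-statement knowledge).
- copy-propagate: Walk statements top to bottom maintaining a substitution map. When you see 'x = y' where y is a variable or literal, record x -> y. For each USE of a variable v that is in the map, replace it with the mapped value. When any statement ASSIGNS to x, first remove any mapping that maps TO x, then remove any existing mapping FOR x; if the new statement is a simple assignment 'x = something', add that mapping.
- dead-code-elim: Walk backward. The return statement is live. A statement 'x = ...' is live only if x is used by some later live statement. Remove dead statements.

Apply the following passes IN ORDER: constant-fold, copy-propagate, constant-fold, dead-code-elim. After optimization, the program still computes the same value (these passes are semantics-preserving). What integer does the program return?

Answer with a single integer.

Initial IR:
  d = 5
  x = d * 0
  u = d * d
  a = x * 4
  y = u - 1
  return x
After constant-fold (6 stmts):
  d = 5
  x = 0
  u = d * d
  a = x * 4
  y = u - 1
  return x
After copy-propagate (6 stmts):
  d = 5
  x = 0
  u = 5 * 5
  a = 0 * 4
  y = u - 1
  return 0
After constant-fold (6 stmts):
  d = 5
  x = 0
  u = 25
  a = 0
  y = u - 1
  return 0
After dead-code-elim (1 stmts):
  return 0
Evaluate:
  d = 5  =>  d = 5
  x = d * 0  =>  x = 0
  u = d * d  =>  u = 25
  a = x * 4  =>  a = 0
  y = u - 1  =>  y = 24
  return x = 0

Answer: 0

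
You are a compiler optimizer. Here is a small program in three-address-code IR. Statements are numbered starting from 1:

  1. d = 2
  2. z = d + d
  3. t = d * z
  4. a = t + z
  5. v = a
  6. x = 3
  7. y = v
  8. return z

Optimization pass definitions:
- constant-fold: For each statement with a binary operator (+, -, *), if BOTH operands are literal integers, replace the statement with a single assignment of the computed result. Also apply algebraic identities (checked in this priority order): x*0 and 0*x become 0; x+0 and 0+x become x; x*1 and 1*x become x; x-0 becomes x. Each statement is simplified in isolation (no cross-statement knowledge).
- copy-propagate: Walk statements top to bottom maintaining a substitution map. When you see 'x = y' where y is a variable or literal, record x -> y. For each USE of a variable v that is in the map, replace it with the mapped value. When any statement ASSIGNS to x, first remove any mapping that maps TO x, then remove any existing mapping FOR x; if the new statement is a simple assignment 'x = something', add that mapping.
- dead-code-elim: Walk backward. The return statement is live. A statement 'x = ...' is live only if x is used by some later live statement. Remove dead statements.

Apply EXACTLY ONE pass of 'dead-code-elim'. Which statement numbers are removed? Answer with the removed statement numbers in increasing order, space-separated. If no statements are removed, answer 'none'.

Backward liveness scan:
Stmt 1 'd = 2': KEEP (d is live); live-in = []
Stmt 2 'z = d + d': KEEP (z is live); live-in = ['d']
Stmt 3 't = d * z': DEAD (t not in live set ['z'])
Stmt 4 'a = t + z': DEAD (a not in live set ['z'])
Stmt 5 'v = a': DEAD (v not in live set ['z'])
Stmt 6 'x = 3': DEAD (x not in live set ['z'])
Stmt 7 'y = v': DEAD (y not in live set ['z'])
Stmt 8 'return z': KEEP (return); live-in = ['z']
Removed statement numbers: [3, 4, 5, 6, 7]
Surviving IR:
  d = 2
  z = d + d
  return z

Answer: 3 4 5 6 7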